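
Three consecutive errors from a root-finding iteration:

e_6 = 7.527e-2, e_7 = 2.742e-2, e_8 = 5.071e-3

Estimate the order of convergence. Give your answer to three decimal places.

p ≈ ln(e_8/e_7) / ln(e_7/e_6)
  = ln(5.071e-3/2.742e-2) / ln(2.742e-2/7.527e-2)
  = ln(0.184938) / ln(0.364289)
  = -1.687735 / -1.009808 ≈ 1.671342

1.671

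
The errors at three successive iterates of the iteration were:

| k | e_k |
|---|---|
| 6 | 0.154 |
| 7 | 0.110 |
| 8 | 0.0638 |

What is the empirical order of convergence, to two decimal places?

1.62

p ≈ ln(e_8/e_7) / ln(e_7/e_6)
  = ln(0.0638/0.110) / ln(0.110/0.154)
  = ln(0.58) / ln(0.714286)
  = -0.54473 / -0.33647 ≈ 1.61896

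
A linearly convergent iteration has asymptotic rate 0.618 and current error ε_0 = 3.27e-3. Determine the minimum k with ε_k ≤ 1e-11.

41

After k steps, ε_k ≈ 3.27e-3·0.618^k.
Need 0.618^k ≤ 1e-11/3.27e-3 = 3.0581e-09.
k ≥ ln(3.0581e-09)/ln(0.618) = -19.6055/-0.48127 = 40.737.
Smallest integer k = 41.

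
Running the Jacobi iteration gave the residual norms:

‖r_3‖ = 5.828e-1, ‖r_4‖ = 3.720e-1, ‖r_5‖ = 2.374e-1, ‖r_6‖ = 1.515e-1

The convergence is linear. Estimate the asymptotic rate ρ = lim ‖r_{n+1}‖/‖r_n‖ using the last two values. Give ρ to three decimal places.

0.638

ρ ≈ ‖r_6‖/‖r_5‖ = 1.515e-1/2.374e-1 = 0.63816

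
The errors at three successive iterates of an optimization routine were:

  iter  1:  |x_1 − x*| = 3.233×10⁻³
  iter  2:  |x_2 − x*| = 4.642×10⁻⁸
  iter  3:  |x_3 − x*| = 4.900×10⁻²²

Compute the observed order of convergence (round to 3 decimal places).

2.886

p ≈ ln(|x_3 − x*|/|x_2 − x*|) / ln(|x_2 − x*|/|x_1 − x*|)
  = ln(4.900×10⁻²²/4.642×10⁻⁸) / ln(4.642×10⁻⁸/3.233×10⁻³)
  = ln(1.05558e-14) / ln(1.43582e-05)
  = -32.182101 / -11.151189 ≈ 2.885979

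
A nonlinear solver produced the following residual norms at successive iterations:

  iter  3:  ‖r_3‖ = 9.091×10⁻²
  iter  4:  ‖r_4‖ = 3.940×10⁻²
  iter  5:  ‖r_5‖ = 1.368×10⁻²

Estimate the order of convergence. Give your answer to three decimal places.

1.265

p ≈ ln(‖r_5‖/‖r_4‖) / ln(‖r_4‖/‖r_3‖)
  = ln(1.368×10⁻²/3.940×10⁻²) / ln(3.940×10⁻²/9.091×10⁻²)
  = ln(0.347208) / ln(0.433396)
  = -1.057831 / -0.836103 ≈ 1.265192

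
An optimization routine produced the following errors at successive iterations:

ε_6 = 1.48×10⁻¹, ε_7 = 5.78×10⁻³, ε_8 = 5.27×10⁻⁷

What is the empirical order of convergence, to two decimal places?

2.87

p ≈ ln(ε_8/ε_7) / ln(ε_7/ε_6)
  = ln(5.27×10⁻⁷/5.78×10⁻³) / ln(5.78×10⁻³/1.48×10⁻¹)
  = ln(9.11765e-05) / ln(0.0390541)
  = -9.30271 / -3.24281 ≈ 2.86872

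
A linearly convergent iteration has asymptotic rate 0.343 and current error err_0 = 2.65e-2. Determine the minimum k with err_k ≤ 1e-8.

After k steps, err_k ≈ 2.65e-2·0.343^k.
Need 0.343^k ≤ 1e-8/2.65e-2 = 3.77358e-07.
k ≥ ln(3.77358e-07)/ln(0.343) = -14.7901/-1.07002 = 13.822.
Smallest integer k = 14.

14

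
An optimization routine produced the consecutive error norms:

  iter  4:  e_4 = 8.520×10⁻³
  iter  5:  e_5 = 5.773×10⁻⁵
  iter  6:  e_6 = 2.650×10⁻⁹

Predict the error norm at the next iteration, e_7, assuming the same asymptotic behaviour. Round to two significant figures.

5.6e-18

First estimate the order: p ≈ ln(e_6/e_5) / ln(e_5/e_4) = ln(2.650×10⁻⁹/5.773×10⁻⁵)/ln(5.773×10⁻⁵/8.520×10⁻³) = ln(4.59033e-05)/ln(0.00677582) ≈ 2.0000.
Then e_7 ≈ e_6·(e_6/e_5)^p = 2.650×10⁻⁹·(4.59033e-05)^2.0000 = 2.650×10⁻⁹·2.10711e-09 ≈ 5.584e-18.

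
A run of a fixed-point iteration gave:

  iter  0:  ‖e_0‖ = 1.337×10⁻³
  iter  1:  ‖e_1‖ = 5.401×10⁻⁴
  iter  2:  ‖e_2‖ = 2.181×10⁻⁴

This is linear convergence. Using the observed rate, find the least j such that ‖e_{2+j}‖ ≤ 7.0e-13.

22

Rate ρ ≈ ‖e_2‖/‖e_1‖ = 2.181×10⁻⁴/5.401×10⁻⁴ = 0.4038.
After j more steps, ‖e_{2+j}‖ ≈ 2.181×10⁻⁴·ρ^j; need ρ^j ≤ 7.0e-13/2.181×10⁻⁴ = 3.20954e-09.
j ≥ ln(3.20954e-09)/ln(0.4038) = -19.5571/-0.90684 = 21.566.
So 22 more iterations are needed.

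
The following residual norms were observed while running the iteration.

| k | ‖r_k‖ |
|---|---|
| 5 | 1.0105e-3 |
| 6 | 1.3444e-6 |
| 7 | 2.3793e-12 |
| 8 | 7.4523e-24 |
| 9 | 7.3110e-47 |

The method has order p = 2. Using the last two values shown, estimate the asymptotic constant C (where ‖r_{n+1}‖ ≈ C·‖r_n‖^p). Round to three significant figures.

C ≈ ‖r_9‖ / ‖r_8‖^2
  = 7.3110e-47 / (7.4523e-24)^2
  = 7.3110e-47 / 5.55368e-47 ≈ 1.3164

1.32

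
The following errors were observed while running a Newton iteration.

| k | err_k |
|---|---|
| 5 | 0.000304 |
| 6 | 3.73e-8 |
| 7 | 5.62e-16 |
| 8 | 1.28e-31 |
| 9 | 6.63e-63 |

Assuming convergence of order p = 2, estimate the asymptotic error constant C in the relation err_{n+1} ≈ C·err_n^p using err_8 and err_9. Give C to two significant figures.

C ≈ err_9 / err_8^2
  = 6.63e-63 / (1.28e-31)^2
  = 6.63e-63 / 1.6384e-62 ≈ 0.40466

0.40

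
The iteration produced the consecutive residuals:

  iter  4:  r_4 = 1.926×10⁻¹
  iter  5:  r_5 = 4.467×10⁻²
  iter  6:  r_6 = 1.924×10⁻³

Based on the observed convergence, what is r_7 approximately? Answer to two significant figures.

First estimate the order: p ≈ ln(r_6/r_5) / ln(r_5/r_4) = ln(1.924×10⁻³/4.467×10⁻²)/ln(4.467×10⁻²/1.926×10⁻¹) = ln(0.0430714)/ln(0.231931) ≈ 2.1521.
Then r_7 ≈ r_6·(r_6/r_5)^p = 1.924×10⁻³·(0.0430714)^2.1521 = 1.924×10⁻³·0.00114984 ≈ 2.212e-06.

2.2e-6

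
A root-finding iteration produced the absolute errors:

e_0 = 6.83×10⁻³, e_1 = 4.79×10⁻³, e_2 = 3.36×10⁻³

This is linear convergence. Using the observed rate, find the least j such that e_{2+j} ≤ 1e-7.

Rate ρ ≈ e_2/e_1 = 3.36×10⁻³/4.79×10⁻³ = 0.7015.
After j more steps, e_{2+j} ≈ 3.36×10⁻³·ρ^j; need ρ^j ≤ 1e-7/3.36×10⁻³ = 2.97619e-05.
j ≥ ln(2.97619e-05)/ln(0.7015) = -10.4223/-0.35453 = 29.398.
So 30 more iterations are needed.

30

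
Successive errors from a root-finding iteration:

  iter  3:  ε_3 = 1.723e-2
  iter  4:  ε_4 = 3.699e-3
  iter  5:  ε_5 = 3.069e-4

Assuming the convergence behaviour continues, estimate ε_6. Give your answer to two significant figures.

First estimate the order: p ≈ ln(ε_5/ε_4) / ln(ε_4/ε_3) = ln(3.069e-4/3.699e-3)/ln(3.699e-3/1.723e-2) = ln(0.0829684)/ln(0.214684) ≈ 1.6179.
Then ε_6 ≈ ε_5·(ε_5/ε_4)^p = 3.069e-4·(0.0829684)^1.6179 = 3.069e-4·0.01782 ≈ 5.469e-06.

5.5e-6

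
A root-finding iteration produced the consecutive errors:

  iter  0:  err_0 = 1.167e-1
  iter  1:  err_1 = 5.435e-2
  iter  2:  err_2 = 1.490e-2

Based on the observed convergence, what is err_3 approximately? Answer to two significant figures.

First estimate the order: p ≈ ln(err_2/err_1) / ln(err_1/err_0) = ln(1.490e-2/5.435e-2)/ln(5.435e-2/1.167e-1) = ln(0.274149)/ln(0.465724) ≈ 1.6935.
Then err_3 ≈ err_2·(err_2/err_1)^p = 1.490e-2·(0.274149)^1.6935 = 1.490e-2·0.111746 ≈ 0.001665.

1.7e-3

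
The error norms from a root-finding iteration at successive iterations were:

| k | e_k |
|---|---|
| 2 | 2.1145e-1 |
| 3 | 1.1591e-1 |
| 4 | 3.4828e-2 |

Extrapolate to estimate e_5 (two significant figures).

First estimate the order: p ≈ ln(e_4/e_3) / ln(e_3/e_2) = ln(3.4828e-2/1.1591e-1)/ln(1.1591e-1/2.1145e-1) = ln(0.300475)/ln(0.548167) ≈ 2.0001.
Then e_5 ≈ e_4·(e_4/e_3)^p = 3.4828e-2·(0.300475)^2.0001 = 3.4828e-2·0.0902744 ≈ 0.003144.

3.1e-3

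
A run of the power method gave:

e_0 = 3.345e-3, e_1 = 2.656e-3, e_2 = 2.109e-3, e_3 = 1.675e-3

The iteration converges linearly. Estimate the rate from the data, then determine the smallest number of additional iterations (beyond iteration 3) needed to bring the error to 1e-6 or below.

Rate ρ ≈ e_3/e_2 = 1.675e-3/2.109e-3 = 0.7942.
After j more steps, e_{3+j} ≈ 1.675e-3·ρ^j; need ρ^j ≤ 1e-6/1.675e-3 = 0.000597015.
j ≥ ln(0.000597015)/ln(0.7942) = -7.4236/-0.23042 = 32.218.
So 33 more iterations are needed.

33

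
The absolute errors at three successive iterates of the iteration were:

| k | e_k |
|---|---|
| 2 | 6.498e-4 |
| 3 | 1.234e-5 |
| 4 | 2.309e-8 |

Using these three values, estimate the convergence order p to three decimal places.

p ≈ ln(e_4/e_3) / ln(e_3/e_2)
  = ln(2.309e-8/1.234e-5) / ln(1.234e-5/6.498e-4)
  = ln(0.00187115) / ln(0.0189905)
  = -6.281202 / -3.963816 ≈ 1.584635

1.585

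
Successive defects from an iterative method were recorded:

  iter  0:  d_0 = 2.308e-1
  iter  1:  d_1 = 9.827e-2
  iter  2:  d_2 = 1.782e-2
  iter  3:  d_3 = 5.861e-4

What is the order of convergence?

2

Consecutive ratios: d_3/d_2 = 5.861e-4/1.782e-2 = 0.03289, d_2/d_1 = 1.782e-2/9.827e-2 = 0.181337.
p ≈ ln(0.03289)/ln(0.181337) = -3.4146/-1.7074 ≈ 2.00.
So the convergence is quadratic (order 2).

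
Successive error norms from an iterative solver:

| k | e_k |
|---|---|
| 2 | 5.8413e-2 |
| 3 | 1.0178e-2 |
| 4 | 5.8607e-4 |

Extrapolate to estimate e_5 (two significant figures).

First estimate the order: p ≈ ln(e_4/e_3) / ln(e_3/e_2) = ln(5.8607e-4/1.0178e-2)/ln(1.0178e-2/5.8413e-2) = ln(0.057582)/ln(0.174242) ≈ 1.6337.
Then e_5 ≈ e_4·(e_4/e_3)^p = 5.8607e-4·(0.057582)^1.6337 = 5.8607e-4·0.00943367 ≈ 5.529e-06.

5.5e-6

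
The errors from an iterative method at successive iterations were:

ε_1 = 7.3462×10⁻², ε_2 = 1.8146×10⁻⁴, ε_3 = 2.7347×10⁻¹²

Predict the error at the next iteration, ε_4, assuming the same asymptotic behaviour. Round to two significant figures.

9.4e-36

First estimate the order: p ≈ ln(ε_3/ε_2) / ln(ε_2/ε_1) = ln(2.7347×10⁻¹²/1.8146×10⁻⁴)/ln(1.8146×10⁻⁴/7.3462×10⁻²) = ln(1.50705e-08)/ln(0.00247012) ≈ 3.0000.
Then ε_4 ≈ ε_3·(ε_3/ε_2)^p = 2.7347×10⁻¹²·(1.50705e-08)^3.0000 = 2.7347×10⁻¹²·3.42281e-24 ≈ 9.36e-36.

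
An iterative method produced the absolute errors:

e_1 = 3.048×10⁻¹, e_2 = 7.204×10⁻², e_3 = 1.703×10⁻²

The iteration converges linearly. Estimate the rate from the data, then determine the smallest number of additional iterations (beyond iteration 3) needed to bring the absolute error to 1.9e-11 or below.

Rate ρ ≈ e_3/e_2 = 1.703×10⁻²/7.204×10⁻² = 0.2364.
After j more steps, e_{3+j} ≈ 1.703×10⁻²·ρ^j; need ρ^j ≤ 1.9e-11/1.703×10⁻² = 1.11568e-09.
j ≥ ln(1.11568e-09)/ln(0.2364) = -20.6138/-1.44223 = 14.293.
So 15 more iterations are needed.

15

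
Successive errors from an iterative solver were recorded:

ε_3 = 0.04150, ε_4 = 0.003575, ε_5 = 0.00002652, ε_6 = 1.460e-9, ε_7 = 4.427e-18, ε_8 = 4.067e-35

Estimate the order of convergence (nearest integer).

2

Consecutive ratios: ε_8/ε_7 = 4.067e-35/4.427e-18 = 9.18681e-18, ε_7/ε_6 = 4.427e-18/1.460e-9 = 3.03219e-09.
p ≈ ln(9.18681e-18)/ln(3.03219e-09) = -39.2288/-19.6140 ≈ 2.00.
So the convergence is quadratic (order 2).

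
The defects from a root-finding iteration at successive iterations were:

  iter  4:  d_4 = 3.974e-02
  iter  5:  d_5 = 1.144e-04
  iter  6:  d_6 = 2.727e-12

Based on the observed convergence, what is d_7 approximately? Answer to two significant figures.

3.7e-35

First estimate the order: p ≈ ln(d_6/d_5) / ln(d_5/d_4) = ln(2.727e-12/1.144e-04)/ln(1.144e-04/3.974e-02) = ln(2.38374e-08)/ln(0.00287871) ≈ 3.0001.
Then d_7 ≈ d_6·(d_6/d_5)^p = 2.727e-12·(2.38374e-08)^3.0001 = 2.727e-12·1.35212e-23 ≈ 3.687e-35.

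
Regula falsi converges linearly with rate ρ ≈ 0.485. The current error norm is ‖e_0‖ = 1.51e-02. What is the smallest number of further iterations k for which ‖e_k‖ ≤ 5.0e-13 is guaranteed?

34

After k steps, ‖e_k‖ ≈ 1.51e-02·0.485^k.
Need 0.485^k ≤ 5.0e-13/1.51e-02 = 3.31126e-11.
k ≥ ln(3.31126e-11)/ln(0.485) = -24.1311/-0.72361 = 33.348.
Smallest integer k = 34.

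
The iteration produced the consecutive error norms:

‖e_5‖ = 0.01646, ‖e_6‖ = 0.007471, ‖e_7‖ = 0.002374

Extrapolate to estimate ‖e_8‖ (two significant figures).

4.5e-4

First estimate the order: p ≈ ln(‖e_7‖/‖e_6‖) / ln(‖e_6‖/‖e_5‖) = ln(0.002374/0.007471)/ln(0.007471/0.01646) = ln(0.317762)/ln(0.453888) ≈ 1.4514.
Then ‖e_8‖ ≈ ‖e_7‖·(‖e_7‖/‖e_6‖)^p = 0.002374·(0.317762)^1.4514 = 0.002374·0.189387 ≈ 0.0004496.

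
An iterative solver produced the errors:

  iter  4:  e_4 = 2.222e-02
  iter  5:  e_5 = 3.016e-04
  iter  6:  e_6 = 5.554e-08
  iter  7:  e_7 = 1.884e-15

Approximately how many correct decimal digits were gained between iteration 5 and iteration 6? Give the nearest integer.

Digits gained ≈ log₁₀(e_5/e_6) = log₁₀(3.016e-04/5.554e-08) = log₁₀(5430.32) ≈ 3.735.

4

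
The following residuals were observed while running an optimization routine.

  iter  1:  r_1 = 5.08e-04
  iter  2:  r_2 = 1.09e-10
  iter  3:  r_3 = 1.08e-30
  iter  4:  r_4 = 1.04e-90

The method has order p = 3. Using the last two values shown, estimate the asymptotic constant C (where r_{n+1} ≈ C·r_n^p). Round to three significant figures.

C ≈ r_4 / r_3^3
  = 1.04e-90 / (1.08e-30)^3
  = 1.04e-90 / 1.25971e-90 ≈ 0.82559

0.826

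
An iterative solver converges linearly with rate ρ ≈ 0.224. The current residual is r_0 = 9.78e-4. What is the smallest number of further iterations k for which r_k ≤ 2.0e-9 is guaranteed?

9

After k steps, r_k ≈ 9.78e-4·0.224^k.
Need 0.224^k ≤ 2.0e-9/9.78e-4 = 2.04499e-06.
k ≥ ln(2.04499e-06)/ln(0.224) = -13.1001/-1.49611 = 8.756.
Smallest integer k = 9.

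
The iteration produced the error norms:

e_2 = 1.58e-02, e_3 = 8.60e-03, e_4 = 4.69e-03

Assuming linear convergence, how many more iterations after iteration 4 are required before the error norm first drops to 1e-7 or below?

Rate ρ ≈ e_4/e_3 = 4.69e-03/8.60e-03 = 0.5453.
After j more steps, e_{4+j} ≈ 4.69e-03·ρ^j; need ρ^j ≤ 1e-7/4.69e-03 = 2.1322e-05.
j ≥ ln(2.1322e-05)/ln(0.5453) = -10.7558/-0.60642 = 17.737.
So 18 more iterations are needed.

18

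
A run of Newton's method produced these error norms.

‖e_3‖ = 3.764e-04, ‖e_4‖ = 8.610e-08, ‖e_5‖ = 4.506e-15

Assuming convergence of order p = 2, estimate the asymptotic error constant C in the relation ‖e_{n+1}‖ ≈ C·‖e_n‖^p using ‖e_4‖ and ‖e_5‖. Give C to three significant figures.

C ≈ ‖e_5‖ / ‖e_4‖^2
  = 4.506e-15 / (8.610e-08)^2
  = 4.506e-15 / 7.41321e-15 ≈ 0.60783

0.608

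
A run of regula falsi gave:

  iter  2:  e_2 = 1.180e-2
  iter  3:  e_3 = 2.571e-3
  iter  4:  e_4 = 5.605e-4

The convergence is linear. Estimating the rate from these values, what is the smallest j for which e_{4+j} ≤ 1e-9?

Rate ρ ≈ e_4/e_3 = 5.605e-4/2.571e-3 = 0.2180.
After j more steps, e_{4+j} ≈ 5.605e-4·ρ^j; need ρ^j ≤ 1e-9/5.605e-4 = 1.78412e-06.
j ≥ ln(1.78412e-06)/ln(0.2180) = -13.2366/-1.52326 = 8.690.
So 9 more iterations are needed.

9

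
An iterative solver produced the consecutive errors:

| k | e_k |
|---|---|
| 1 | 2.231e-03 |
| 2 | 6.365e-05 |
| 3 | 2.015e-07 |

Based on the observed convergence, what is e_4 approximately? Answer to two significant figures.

First estimate the order: p ≈ ln(e_3/e_2) / ln(e_2/e_1) = ln(2.015e-07/6.365e-05)/ln(6.365e-05/2.231e-03) = ln(0.00316575)/ln(0.0285298) ≈ 1.6181.
Then e_4 ≈ e_3·(e_3/e_2)^p = 2.015e-07·(0.00316575)^1.6181 = 2.015e-07·9.02654e-05 ≈ 1.819e-11.

1.8e-11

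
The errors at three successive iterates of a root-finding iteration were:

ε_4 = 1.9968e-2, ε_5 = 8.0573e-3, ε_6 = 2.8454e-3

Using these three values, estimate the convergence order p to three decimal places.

1.147

p ≈ ln(ε_6/ε_5) / ln(ε_5/ε_4)
  = ln(2.8454e-3/8.0573e-3) / ln(8.0573e-3/1.9968e-2)
  = ln(0.353146) / ln(0.403511)
  = -1.040874 / -0.907552 ≈ 1.146903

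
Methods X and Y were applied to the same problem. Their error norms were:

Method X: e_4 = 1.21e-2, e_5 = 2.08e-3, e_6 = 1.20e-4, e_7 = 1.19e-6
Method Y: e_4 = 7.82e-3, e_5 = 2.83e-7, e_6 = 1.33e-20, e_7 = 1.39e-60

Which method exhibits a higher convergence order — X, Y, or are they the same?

Y

Method X: p ≈ ln(1.19e-6/1.20e-4)/ln(1.20e-4/2.08e-3) ≈ 1.62.
Method Y: p ≈ ln(1.39e-60/1.33e-20)/ln(1.33e-20/2.83e-7) ≈ 3.00.
Method Y has the higher order (≈3.0 vs ≈1.6).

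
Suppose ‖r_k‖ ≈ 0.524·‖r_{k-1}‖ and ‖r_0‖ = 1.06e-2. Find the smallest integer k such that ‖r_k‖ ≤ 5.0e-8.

After k steps, ‖r_k‖ ≈ 1.06e-2·0.524^k.
Need 0.524^k ≤ 5.0e-8/1.06e-2 = 4.71698e-06.
k ≥ ln(4.71698e-06)/ln(0.524) = -12.2643/-0.64626 = 18.977.
Smallest integer k = 19.

19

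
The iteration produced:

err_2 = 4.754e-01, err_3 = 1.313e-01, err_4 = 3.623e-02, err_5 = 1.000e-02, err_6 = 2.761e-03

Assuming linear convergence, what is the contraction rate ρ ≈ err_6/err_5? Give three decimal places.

ρ ≈ err_6/err_5 = 2.761e-03/1.000e-02 = 0.27610

0.276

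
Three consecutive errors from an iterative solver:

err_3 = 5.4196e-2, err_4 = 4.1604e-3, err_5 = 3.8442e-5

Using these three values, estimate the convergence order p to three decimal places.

1.825

p ≈ ln(err_5/err_4) / ln(err_4/err_3)
  = ln(3.8442e-5/4.1604e-3) / ln(4.1604e-3/5.4196e-2)
  = ln(0.00923998) / ln(0.0767658)
  = -4.684216 / -2.566996 ≈ 1.824785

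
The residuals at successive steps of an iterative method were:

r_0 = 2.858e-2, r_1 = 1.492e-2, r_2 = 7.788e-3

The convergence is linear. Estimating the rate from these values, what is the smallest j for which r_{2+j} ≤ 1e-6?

14

Rate ρ ≈ r_2/r_1 = 7.788e-3/1.492e-2 = 0.5220.
After j more steps, r_{2+j} ≈ 7.788e-3·ρ^j; need ρ^j ≤ 1e-6/7.788e-3 = 0.000128403.
j ≥ ln(0.000128403)/ln(0.5220) = -8.9603/-0.65009 = 13.783.
So 14 more iterations are needed.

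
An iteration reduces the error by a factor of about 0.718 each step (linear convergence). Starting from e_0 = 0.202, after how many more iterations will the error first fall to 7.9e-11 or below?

After k steps, e_k ≈ 0.202·0.718^k.
Need 0.718^k ≤ 7.9e-11/0.202 = 3.91089e-10.
k ≥ ln(3.91089e-10)/ln(0.718) = -21.6621/-0.33129 = 65.387.
Smallest integer k = 66.

66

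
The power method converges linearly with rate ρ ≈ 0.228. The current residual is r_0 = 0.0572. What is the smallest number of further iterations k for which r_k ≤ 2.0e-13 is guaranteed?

18

After k steps, r_k ≈ 0.0572·0.228^k.
Need 0.228^k ≤ 2.0e-13/0.0572 = 3.4965e-12.
k ≥ ln(3.4965e-12)/ln(0.228) = -26.3793/-1.47841 = 17.843.
Smallest integer k = 18.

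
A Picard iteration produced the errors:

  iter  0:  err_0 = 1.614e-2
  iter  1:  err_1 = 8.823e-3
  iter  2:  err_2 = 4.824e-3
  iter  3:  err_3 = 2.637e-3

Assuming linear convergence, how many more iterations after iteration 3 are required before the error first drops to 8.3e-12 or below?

33

Rate ρ ≈ err_3/err_2 = 2.637e-3/4.824e-3 = 0.5466.
After j more steps, err_{3+j} ≈ 2.637e-3·ρ^j; need ρ^j ≤ 8.3e-12/2.637e-3 = 3.14752e-09.
j ≥ ln(3.14752e-09)/ln(0.5466) = -19.5767/-0.60404 = 32.410.
So 33 more iterations are needed.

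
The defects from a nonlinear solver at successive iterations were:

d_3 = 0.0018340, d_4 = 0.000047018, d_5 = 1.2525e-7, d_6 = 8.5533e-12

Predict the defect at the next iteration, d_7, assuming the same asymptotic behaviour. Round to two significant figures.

1.6e-18

First estimate the order: p ≈ ln(d_6/d_5) / ln(d_5/d_4) = ln(8.5533e-12/1.2525e-7)/ln(1.2525e-7/0.000047018) = ln(6.82898e-05)/ln(0.00266387) ≈ 1.6180.
Then d_7 ≈ d_6·(d_6/d_5)^p = 8.5533e-12·(6.82898e-05)^1.6180 = 8.5533e-12·1.81965e-07 ≈ 1.556e-18.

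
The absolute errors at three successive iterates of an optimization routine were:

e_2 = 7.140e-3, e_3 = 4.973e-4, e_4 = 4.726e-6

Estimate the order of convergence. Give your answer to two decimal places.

1.75

p ≈ ln(e_4/e_3) / ln(e_3/e_2)
  = ln(4.726e-6/4.973e-4) / ln(4.973e-4/7.140e-3)
  = ln(0.00950332) / ln(0.0696499)
  = -4.65611 / -2.66427 ≈ 1.74761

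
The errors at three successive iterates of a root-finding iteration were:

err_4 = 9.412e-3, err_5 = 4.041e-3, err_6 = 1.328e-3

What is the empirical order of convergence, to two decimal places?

p ≈ ln(err_6/err_5) / ln(err_5/err_4)
  = ln(1.328e-3/4.041e-3) / ln(4.041e-3/9.412e-3)
  = ln(0.328632) / ln(0.429346)
  = -1.11282 / -0.84549 ≈ 1.31618

1.32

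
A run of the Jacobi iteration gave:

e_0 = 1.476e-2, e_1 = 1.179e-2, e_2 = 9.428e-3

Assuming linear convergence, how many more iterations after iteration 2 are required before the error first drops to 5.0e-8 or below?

55

Rate ρ ≈ e_2/e_1 = 9.428e-3/1.179e-2 = 0.7997.
After j more steps, e_{2+j} ≈ 9.428e-3·ρ^j; need ρ^j ≤ 5.0e-8/9.428e-3 = 5.30335e-06.
j ≥ ln(5.30335e-06)/ln(0.7997) = -12.1472/-0.22352 = 54.345.
So 55 more iterations are needed.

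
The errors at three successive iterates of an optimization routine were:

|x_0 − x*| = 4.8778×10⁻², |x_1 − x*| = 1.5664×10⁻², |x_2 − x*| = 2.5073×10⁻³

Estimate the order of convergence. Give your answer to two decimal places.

p ≈ ln(|x_2 − x*|/|x_1 − x*|) / ln(|x_1 − x*|/|x_0 − x*|)
  = ln(2.5073×10⁻³/1.5664×10⁻²) / ln(1.5664×10⁻²/4.8778×10⁻²)
  = ln(0.160068) / ln(0.321128)
  = -1.83216 / -1.13592 ≈ 1.61293

1.61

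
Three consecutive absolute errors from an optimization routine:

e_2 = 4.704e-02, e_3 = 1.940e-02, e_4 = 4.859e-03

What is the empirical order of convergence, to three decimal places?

p ≈ ln(e_4/e_3) / ln(e_3/e_2)
  = ln(4.859e-03/1.940e-02) / ln(1.940e-02/4.704e-02)
  = ln(0.250464) / ln(0.412415)
  = -1.384440 / -0.885725 ≈ 1.563059

1.563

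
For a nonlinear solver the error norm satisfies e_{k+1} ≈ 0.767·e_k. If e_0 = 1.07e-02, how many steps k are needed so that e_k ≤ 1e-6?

After k steps, e_k ≈ 1.07e-02·0.767^k.
Need 0.767^k ≤ 1e-6/1.07e-02 = 9.34579e-05.
k ≥ ln(9.34579e-05)/ln(0.767) = -9.2780/-0.26527 = 34.976.
Smallest integer k = 35.

35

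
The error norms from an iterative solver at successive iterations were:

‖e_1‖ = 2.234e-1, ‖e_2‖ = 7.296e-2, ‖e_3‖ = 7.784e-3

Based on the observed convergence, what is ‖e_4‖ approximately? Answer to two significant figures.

First estimate the order: p ≈ ln(‖e_3‖/‖e_2‖) / ln(‖e_2‖/‖e_1‖) = ln(7.784e-3/7.296e-2)/ln(7.296e-2/2.234e-1) = ln(0.106689)/ln(0.326589) ≈ 1.9998.
Then ‖e_4‖ ≈ ‖e_3‖·(‖e_3‖/‖e_2‖)^p = 7.784e-3·(0.106689)^1.9998 = 7.784e-3·0.0113876 ≈ 8.864e-05.

8.9e-5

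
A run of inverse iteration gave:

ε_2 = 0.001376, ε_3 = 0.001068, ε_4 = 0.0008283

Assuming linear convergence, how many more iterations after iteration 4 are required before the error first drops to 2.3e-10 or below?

Rate ρ ≈ ε_4/ε_3 = 0.0008283/0.001068 = 0.7756.
After j more steps, ε_{4+j} ≈ 0.0008283·ρ^j; need ρ^j ≤ 2.3e-10/0.0008283 = 2.77677e-07.
j ≥ ln(2.77677e-07)/ln(0.7756) = -15.0968/-0.25412 = 59.408.
So 60 more iterations are needed.

60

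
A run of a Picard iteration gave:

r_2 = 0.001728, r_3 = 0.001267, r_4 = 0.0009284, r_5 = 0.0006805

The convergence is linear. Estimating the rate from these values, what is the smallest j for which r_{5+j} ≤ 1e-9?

44

Rate ρ ≈ r_5/r_4 = 0.0006805/0.0009284 = 0.7330.
After j more steps, r_{5+j} ≈ 0.0006805·ρ^j; need ρ^j ≤ 1e-9/0.0006805 = 1.46951e-06.
j ≥ ln(1.46951e-06)/ln(0.7330) = -13.4306/-0.31061 = 43.239.
So 44 more iterations are needed.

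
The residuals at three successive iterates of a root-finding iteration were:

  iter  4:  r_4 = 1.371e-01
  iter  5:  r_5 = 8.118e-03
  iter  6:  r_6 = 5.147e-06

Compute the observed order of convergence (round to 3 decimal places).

p ≈ ln(r_6/r_5) / ln(r_5/r_4)
  = ln(5.147e-06/8.118e-03) / ln(8.118e-03/1.371e-01)
  = ln(0.000634023) / ln(0.0592123)
  = -7.363425 / -2.826626 ≈ 2.605023

2.605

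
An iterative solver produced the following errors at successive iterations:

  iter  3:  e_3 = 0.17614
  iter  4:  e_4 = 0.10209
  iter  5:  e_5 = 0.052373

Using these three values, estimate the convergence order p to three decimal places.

p ≈ ln(e_5/e_4) / ln(e_4/e_3)
  = ln(0.052373/0.10209) / ln(0.10209/0.17614)
  = ln(0.513008) / ln(0.579596)
  = -0.667464 / -0.545424 ≈ 1.223753

1.224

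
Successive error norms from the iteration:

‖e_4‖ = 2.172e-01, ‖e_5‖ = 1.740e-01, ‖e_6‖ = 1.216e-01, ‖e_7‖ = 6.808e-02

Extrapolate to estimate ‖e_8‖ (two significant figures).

2.7e-2

First estimate the order: p ≈ ln(‖e_7‖/‖e_6‖) / ln(‖e_6‖/‖e_5‖) = ln(6.808e-02/1.216e-01)/ln(1.216e-01/1.740e-01) = ln(0.559868)/ln(0.698851) ≈ 1.6188.
Then ‖e_8‖ ≈ ‖e_7‖·(‖e_7‖/‖e_6‖)^p = 6.808e-02·(0.559868)^1.6188 = 6.808e-02·0.391022 ≈ 0.02662.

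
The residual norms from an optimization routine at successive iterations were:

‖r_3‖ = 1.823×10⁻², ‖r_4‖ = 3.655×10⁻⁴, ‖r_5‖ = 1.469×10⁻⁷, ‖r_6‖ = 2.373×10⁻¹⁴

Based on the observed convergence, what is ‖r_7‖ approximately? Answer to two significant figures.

First estimate the order: p ≈ ln(‖r_6‖/‖r_5‖) / ln(‖r_5‖/‖r_4‖) = ln(2.373×10⁻¹⁴/1.469×10⁻⁷)/ln(1.469×10⁻⁷/3.655×10⁻⁴) = ln(1.61538e-07)/ln(0.000401915) ≈ 2.0000.
Then ‖r_7‖ ≈ ‖r_6‖·(‖r_6‖/‖r_5‖)^p = 2.373×10⁻¹⁴·(1.61538e-07)^2.0000 = 2.373×10⁻¹⁴·2.60945e-14 ≈ 6.192e-28.

6.2e-28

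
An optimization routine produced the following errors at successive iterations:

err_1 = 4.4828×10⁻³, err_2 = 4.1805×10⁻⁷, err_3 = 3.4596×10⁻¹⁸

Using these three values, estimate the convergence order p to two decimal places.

2.75

p ≈ ln(err_3/err_2) / ln(err_2/err_1)
  = ln(3.4596×10⁻¹⁸/4.1805×10⁻⁷) / ln(4.1805×10⁻⁷/4.4828×10⁻³)
  = ln(8.27557e-12) / ln(9.32564e-05)
  = -25.51771 / -9.28016 ≈ 2.74971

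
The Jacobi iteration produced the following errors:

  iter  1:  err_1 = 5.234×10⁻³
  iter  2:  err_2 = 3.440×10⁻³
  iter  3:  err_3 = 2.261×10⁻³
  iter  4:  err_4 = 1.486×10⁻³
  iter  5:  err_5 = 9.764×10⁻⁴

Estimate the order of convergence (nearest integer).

Consecutive ratios: err_5/err_4 = 9.764×10⁻⁴/1.486×10⁻³ = 0.657066, err_4/err_3 = 1.486×10⁻³/2.261×10⁻³ = 0.657231.
p ≈ ln(0.657066)/ln(0.657231) = -0.4200/-0.4197 ≈ 1.00.
So the convergence is linear (order 1).

1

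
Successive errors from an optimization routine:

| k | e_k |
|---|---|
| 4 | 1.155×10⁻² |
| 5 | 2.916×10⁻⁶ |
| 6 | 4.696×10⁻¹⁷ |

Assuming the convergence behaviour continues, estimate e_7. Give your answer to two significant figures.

First estimate the order: p ≈ ln(e_6/e_5) / ln(e_5/e_4) = ln(4.696×10⁻¹⁷/2.916×10⁻⁶)/ln(2.916×10⁻⁶/1.155×10⁻²) = ln(1.61043e-11)/ln(0.000252468) ≈ 2.9999.
Then e_7 ≈ e_6·(e_6/e_5)^p = 4.696×10⁻¹⁷·(1.61043e-11)^2.9999 = 4.696×10⁻¹⁷·4.18702e-33 ≈ 1.966e-49.

2.0e-49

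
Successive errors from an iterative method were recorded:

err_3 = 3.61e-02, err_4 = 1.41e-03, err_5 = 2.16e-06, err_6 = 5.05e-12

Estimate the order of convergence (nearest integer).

Consecutive ratios: err_6/err_5 = 5.05e-12/2.16e-06 = 2.33796e-06, err_5/err_4 = 2.16e-06/1.41e-03 = 0.00153191.
p ≈ ln(2.33796e-06)/ln(0.00153191) = -12.9662/-6.4812 ≈ 2.00.
So the convergence is quadratic (order 2).

2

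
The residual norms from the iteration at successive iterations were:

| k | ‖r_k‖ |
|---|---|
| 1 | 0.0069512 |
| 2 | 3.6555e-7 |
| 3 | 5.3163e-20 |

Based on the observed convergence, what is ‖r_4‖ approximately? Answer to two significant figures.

1.6e-58

First estimate the order: p ≈ ln(‖r_3‖/‖r_2‖) / ln(‖r_2‖/‖r_1‖) = ln(5.3163e-20/3.6555e-7)/ln(3.6555e-7/0.0069512) = ln(1.45433e-13)/ln(5.2588e-05) ≈ 3.0000.
Then ‖r_4‖ ≈ ‖r_3‖·(‖r_3‖/‖r_2‖)^p = 5.3163e-20·(1.45433e-13)^3.0000 = 5.3163e-20·3.07602e-39 ≈ 1.635e-58.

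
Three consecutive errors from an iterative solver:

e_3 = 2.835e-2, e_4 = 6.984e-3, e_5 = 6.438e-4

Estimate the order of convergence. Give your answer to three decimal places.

1.702

p ≈ ln(e_5/e_4) / ln(e_4/e_3)
  = ln(6.438e-4/6.984e-3) / ln(6.984e-3/2.835e-2)
  = ln(0.0921821) / ln(0.246349)
  = -2.383989 / -1.401006 ≈ 1.701627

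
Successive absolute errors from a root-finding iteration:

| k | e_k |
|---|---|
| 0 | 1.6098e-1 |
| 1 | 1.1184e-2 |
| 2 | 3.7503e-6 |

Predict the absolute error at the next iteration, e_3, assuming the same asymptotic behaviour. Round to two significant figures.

1.4e-16

First estimate the order: p ≈ ln(e_2/e_1) / ln(e_1/e_0) = ln(3.7503e-6/1.1184e-2)/ln(1.1184e-2/1.6098e-1) = ln(0.000335327)/ln(0.0694745) ≈ 3.0000.
Then e_3 ≈ e_2·(e_2/e_1)^p = 3.7503e-6·(0.000335327)^3.0000 = 3.7503e-6·3.77056e-11 ≈ 1.414e-16.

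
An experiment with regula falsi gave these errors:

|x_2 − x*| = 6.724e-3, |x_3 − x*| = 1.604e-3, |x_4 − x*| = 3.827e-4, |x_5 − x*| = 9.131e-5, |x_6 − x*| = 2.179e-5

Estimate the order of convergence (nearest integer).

1

Consecutive ratios: |x_6 − x*|/|x_5 − x*| = 2.179e-5/9.131e-5 = 0.238638, |x_5 − x*|/|x_4 − x*| = 9.131e-5/3.827e-4 = 0.238594.
p ≈ ln(0.238638)/ln(0.238594) = -1.4328/-1.4330 ≈ 1.00.
So the convergence is linear (order 1).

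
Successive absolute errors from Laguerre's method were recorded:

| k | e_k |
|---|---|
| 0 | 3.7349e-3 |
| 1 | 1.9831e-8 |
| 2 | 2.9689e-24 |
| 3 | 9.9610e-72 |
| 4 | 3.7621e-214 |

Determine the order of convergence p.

Consecutive ratios: e_4/e_3 = 3.7621e-214/9.9610e-72 = 3.77683e-143, e_3/e_2 = 9.9610e-72/2.9689e-24 = 3.35511e-48.
p ≈ ln(3.77683e-143)/ln(3.35511e-48) = -327.9408/-109.3136 ≈ 3.00.
So the convergence is cubic (order 3).

3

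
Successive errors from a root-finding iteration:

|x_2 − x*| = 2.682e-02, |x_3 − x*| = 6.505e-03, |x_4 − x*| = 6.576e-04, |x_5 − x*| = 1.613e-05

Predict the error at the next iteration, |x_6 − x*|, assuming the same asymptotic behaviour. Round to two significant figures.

4.0e-8

First estimate the order: p ≈ ln(|x_5 − x*|/|x_4 − x*|) / ln(|x_4 − x*|/|x_3 − x*|) = ln(1.613e-05/6.576e-04)/ln(6.576e-04/6.505e-03) = ln(0.0245286)/ln(0.101091) ≈ 1.6180.
Then |x_6 − x*| ≈ |x_5 − x*|·(|x_5 − x*|/|x_4 − x*|)^p = 1.613e-05·(0.0245286)^1.6180 = 1.613e-05·0.00248022 ≈ 4.001e-08.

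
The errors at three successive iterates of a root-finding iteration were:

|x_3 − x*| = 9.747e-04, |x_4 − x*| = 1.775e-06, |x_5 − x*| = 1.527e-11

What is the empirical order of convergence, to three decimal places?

1.849

p ≈ ln(|x_5 − x*|/|x_4 − x*|) / ln(|x_4 − x*|/|x_3 − x*|)
  = ln(1.527e-11/1.775e-06) / ln(1.775e-06/9.747e-04)
  = ln(8.60282e-06) / ln(0.00182107)
  = -11.663421 / -6.308331 ≈ 1.848892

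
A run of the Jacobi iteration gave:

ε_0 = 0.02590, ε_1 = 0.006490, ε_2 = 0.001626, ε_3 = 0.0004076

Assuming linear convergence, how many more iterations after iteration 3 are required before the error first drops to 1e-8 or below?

8

Rate ρ ≈ ε_3/ε_2 = 0.0004076/0.001626 = 0.2507.
After j more steps, ε_{3+j} ≈ 0.0004076·ρ^j; need ρ^j ≤ 1e-8/0.0004076 = 2.45339e-05.
j ≥ ln(2.45339e-05)/ln(0.2507) = -10.6155/-1.38350 = 7.673.
So 8 more iterations are needed.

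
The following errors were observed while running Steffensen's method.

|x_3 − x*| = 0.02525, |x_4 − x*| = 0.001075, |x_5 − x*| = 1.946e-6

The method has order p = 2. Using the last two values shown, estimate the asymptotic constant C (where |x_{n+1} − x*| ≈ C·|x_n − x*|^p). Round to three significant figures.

C ≈ |x_5 − x*| / |x_4 − x*|^2
  = 1.946e-6 / (0.001075)^2
  = 1.946e-6 / 1.15563e-06 ≈ 1.6839

1.68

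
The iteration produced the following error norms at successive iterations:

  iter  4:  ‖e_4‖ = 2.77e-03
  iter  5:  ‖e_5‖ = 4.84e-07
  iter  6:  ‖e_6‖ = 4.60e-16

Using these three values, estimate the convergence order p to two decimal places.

2.40

p ≈ ln(‖e_6‖/‖e_5‖) / ln(‖e_5‖/‖e_4‖)
  = ln(4.60e-16/4.84e-07) / ln(4.84e-07/2.77e-03)
  = ln(9.50413e-10) / ln(0.000174729)
  = -20.77412 / -8.65227 ≈ 2.40100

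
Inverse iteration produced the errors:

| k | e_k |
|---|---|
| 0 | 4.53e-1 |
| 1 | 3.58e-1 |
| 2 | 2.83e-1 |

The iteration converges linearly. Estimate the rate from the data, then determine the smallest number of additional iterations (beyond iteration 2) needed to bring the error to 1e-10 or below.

93

Rate ρ ≈ e_2/e_1 = 2.83e-1/3.58e-1 = 0.7905.
After j more steps, e_{2+j} ≈ 2.83e-1·ρ^j; need ρ^j ≤ 1e-10/2.83e-1 = 3.53357e-10.
j ≥ ln(3.53357e-10)/ln(0.7905) = -21.7635/-0.23509 = 92.575.
So 93 more iterations are needed.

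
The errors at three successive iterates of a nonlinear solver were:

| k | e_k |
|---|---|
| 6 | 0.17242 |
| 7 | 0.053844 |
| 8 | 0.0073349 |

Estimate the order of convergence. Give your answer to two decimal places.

p ≈ ln(e_8/e_7) / ln(e_7/e_6)
  = ln(0.0073349/0.053844) / ln(0.053844/0.17242)
  = ln(0.136225) / ln(0.312284)
  = -1.99345 / -1.16384 ≈ 1.71282

1.71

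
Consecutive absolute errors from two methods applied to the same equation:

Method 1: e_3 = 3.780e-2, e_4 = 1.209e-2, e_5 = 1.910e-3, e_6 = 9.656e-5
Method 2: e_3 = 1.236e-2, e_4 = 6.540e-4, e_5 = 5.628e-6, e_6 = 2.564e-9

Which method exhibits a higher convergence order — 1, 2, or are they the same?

same

Method 1: p ≈ ln(9.656e-5/1.910e-3)/ln(1.910e-3/1.209e-2) ≈ 1.62.
Method 2: p ≈ ln(2.564e-9/5.628e-6)/ln(5.628e-6/6.540e-4) ≈ 1.62.
Both orders ≈ 1.6 — effectively the same.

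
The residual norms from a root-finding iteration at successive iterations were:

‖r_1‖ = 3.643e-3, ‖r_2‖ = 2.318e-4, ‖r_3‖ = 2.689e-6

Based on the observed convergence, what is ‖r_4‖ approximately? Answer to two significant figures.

First estimate the order: p ≈ ln(‖r_3‖/‖r_2‖) / ln(‖r_2‖/‖r_1‖) = ln(2.689e-6/2.318e-4)/ln(2.318e-4/3.643e-3) = ln(0.0116005)/ln(0.0636289) ≈ 1.6179.
Then ‖r_4‖ ≈ ‖r_3‖·(‖r_3‖/‖r_2‖)^p = 2.689e-6·(0.0116005)^1.6179 = 2.689e-6·0.000738783 ≈ 1.987e-09.

2.0e-9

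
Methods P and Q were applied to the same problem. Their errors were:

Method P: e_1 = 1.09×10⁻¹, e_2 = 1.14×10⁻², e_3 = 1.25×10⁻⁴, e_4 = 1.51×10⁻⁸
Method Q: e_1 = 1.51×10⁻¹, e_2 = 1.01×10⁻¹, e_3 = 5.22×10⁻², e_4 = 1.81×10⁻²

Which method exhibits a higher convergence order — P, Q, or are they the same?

Method P: p ≈ ln(1.51×10⁻⁸/1.25×10⁻⁴)/ln(1.25×10⁻⁴/1.14×10⁻²) ≈ 2.00.
Method Q: p ≈ ln(1.81×10⁻²/5.22×10⁻²)/ln(5.22×10⁻²/1.01×10⁻¹) ≈ 1.60.
Method P has the higher order (≈2.0 vs ≈1.6).

P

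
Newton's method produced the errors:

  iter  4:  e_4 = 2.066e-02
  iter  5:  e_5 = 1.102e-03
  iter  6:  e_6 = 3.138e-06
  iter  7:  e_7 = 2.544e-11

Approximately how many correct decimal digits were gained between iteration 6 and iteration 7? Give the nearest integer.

Digits gained ≈ log₁₀(e_6/e_7) = log₁₀(3.138e-06/2.544e-11) = log₁₀(123349) ≈ 5.091.

5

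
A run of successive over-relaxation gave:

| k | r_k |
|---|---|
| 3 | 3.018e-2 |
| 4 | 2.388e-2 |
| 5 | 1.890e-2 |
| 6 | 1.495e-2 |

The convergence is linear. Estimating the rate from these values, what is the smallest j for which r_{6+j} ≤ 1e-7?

Rate ρ ≈ r_6/r_5 = 1.495e-2/1.890e-2 = 0.7910.
After j more steps, r_{6+j} ≈ 1.495e-2·ρ^j; need ρ^j ≤ 1e-7/1.495e-2 = 6.68896e-06.
j ≥ ln(6.68896e-06)/ln(0.7910) = -11.9151/-0.23446 = 50.819.
So 51 more iterations are needed.

51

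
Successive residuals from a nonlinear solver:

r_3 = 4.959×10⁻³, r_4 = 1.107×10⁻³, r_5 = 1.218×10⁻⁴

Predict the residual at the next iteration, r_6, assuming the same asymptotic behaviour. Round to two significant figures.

First estimate the order: p ≈ ln(r_5/r_4) / ln(r_4/r_3) = ln(1.218×10⁻⁴/1.107×10⁻³)/ln(1.107×10⁻³/4.959×10⁻³) = ln(0.110027)/ln(0.22323) ≈ 1.4718.
Then r_6 ≈ r_5·(r_5/r_4)^p = 1.218×10⁻⁴·(0.110027)^1.4718 = 1.218×10⁻⁴·0.0388399 ≈ 4.731e-06.

4.7e-6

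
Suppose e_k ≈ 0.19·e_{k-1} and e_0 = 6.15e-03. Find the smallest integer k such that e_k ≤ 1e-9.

10

After k steps, e_k ≈ 6.15e-03·0.19^k.
Need 0.19^k ≤ 1e-9/6.15e-03 = 1.62602e-07.
k ≥ ln(1.62602e-07)/ln(0.19) = -15.6320/-1.66073 = 9.413.
Smallest integer k = 10.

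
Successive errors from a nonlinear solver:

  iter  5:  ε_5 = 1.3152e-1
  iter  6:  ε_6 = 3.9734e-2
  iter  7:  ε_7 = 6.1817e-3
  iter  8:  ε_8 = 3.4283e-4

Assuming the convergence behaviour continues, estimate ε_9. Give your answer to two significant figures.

First estimate the order: p ≈ ln(ε_8/ε_7) / ln(ε_7/ε_6) = ln(3.4283e-4/6.1817e-3)/ln(6.1817e-3/3.9734e-2) = ln(0.0554589)/ln(0.155577) ≈ 1.5544.
Then ε_9 ≈ ε_8·(ε_8/ε_7)^p = 3.4283e-4·(0.0554589)^1.5544 = 3.4283e-4·0.0111591 ≈ 3.826e-06.

3.8e-6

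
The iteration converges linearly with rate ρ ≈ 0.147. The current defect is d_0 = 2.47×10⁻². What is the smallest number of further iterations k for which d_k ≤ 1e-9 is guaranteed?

After k steps, d_k ≈ 2.47×10⁻²·0.147^k.
Need 0.147^k ≤ 1e-9/2.47×10⁻² = 4.04858e-08.
k ≥ ln(4.04858e-08)/ln(0.147) = -17.0223/-1.91732 = 8.878.
Smallest integer k = 9.

9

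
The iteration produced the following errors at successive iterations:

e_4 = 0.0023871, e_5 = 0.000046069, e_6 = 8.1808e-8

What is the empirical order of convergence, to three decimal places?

1.604

p ≈ ln(e_6/e_5) / ln(e_5/e_4)
  = ln(8.1808e-8/0.000046069) / ln(0.000046069/0.0023871)
  = ln(0.00177577) / ln(0.0192991)
  = -6.333521 / -3.947697 ≈ 1.604358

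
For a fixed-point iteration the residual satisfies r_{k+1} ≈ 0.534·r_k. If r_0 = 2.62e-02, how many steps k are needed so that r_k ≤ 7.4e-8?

After k steps, r_k ≈ 2.62e-02·0.534^k.
Need 0.534^k ≤ 7.4e-8/2.62e-02 = 2.82443e-06.
k ≥ ln(2.82443e-06)/ln(0.534) = -12.7772/-0.62736 = 20.367.
Smallest integer k = 21.

21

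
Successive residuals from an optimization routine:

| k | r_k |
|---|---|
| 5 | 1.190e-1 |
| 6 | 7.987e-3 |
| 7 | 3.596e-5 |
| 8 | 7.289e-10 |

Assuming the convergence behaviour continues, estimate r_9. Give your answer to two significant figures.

3.0e-19

First estimate the order: p ≈ ln(r_8/r_7) / ln(r_7/r_6) = ln(7.289e-10/3.596e-5)/ln(3.596e-5/7.987e-3) = ln(2.02697e-05)/ln(0.00450232) ≈ 2.0000.
Then r_9 ≈ r_8·(r_8/r_7)^p = 7.289e-10·(2.02697e-05)^2.0000 = 7.289e-10·4.10861e-10 ≈ 2.995e-19.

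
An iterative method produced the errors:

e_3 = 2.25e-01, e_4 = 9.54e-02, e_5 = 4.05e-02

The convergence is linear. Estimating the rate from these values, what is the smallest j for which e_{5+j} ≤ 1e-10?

24

Rate ρ ≈ e_5/e_4 = 4.05e-02/9.54e-02 = 0.4245.
After j more steps, e_{5+j} ≈ 4.05e-02·ρ^j; need ρ^j ≤ 1e-10/4.05e-02 = 2.46914e-09.
j ≥ ln(2.46914e-09)/ln(0.4245) = -19.8194/-0.85684 = 23.131.
So 24 more iterations are needed.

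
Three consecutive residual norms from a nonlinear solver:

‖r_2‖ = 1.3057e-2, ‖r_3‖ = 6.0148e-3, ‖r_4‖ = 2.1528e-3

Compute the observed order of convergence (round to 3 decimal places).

1.326

p ≈ ln(‖r_4‖/‖r_3‖) / ln(‖r_3‖/‖r_2‖)
  = ln(2.1528e-3/6.0148e-3) / ln(6.0148e-3/1.3057e-2)
  = ln(0.357917) / ln(0.460657)
  = -1.027454 / -0.775102 ≈ 1.325573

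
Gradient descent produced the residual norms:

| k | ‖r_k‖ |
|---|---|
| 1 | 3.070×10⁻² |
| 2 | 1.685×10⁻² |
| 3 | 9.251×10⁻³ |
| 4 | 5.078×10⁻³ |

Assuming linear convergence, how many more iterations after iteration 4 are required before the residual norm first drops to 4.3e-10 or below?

28

Rate ρ ≈ ‖r_4‖/‖r_3‖ = 5.078×10⁻³/9.251×10⁻³ = 0.5489.
After j more steps, ‖r_{4+j}‖ ≈ 5.078×10⁻³·ρ^j; need ρ^j ≤ 4.3e-10/5.078×10⁻³ = 8.4679e-08.
j ≥ ln(8.4679e-08)/ln(0.5489) = -16.2844/-0.59984 = 27.148.
So 28 more iterations are needed.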